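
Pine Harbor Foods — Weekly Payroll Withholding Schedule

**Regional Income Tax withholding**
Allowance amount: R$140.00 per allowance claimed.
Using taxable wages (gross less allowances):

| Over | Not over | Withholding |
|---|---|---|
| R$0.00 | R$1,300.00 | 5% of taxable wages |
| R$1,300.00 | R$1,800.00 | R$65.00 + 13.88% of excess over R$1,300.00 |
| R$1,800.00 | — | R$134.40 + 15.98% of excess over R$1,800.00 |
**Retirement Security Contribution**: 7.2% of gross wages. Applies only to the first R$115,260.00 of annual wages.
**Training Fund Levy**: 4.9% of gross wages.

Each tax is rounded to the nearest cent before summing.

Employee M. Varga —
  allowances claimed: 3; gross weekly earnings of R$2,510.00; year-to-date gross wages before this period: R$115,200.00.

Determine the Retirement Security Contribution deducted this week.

Retirement Security Contribution: cap R$115,260.00 − YTD R$115,200.00 = R$60.00 subject; 7.2% × R$60.00 = R$4.32

R$4.32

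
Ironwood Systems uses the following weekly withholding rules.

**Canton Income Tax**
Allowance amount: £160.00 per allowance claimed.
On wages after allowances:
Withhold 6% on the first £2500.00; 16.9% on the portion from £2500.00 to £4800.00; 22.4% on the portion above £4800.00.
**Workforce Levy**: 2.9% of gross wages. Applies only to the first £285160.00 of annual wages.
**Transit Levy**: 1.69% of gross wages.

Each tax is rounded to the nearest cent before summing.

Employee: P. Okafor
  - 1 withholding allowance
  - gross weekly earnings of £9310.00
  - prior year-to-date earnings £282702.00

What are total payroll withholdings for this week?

£1741.72

Canton Income Tax: taxable = £9310.00 − 1×£160.00 = £9150.00
  £538.70 + 22.4% × (£9150.00 − £4800.00) = £538.70 + 22.4% × £4350.00 = £1513.10
Workforce Levy: cap £285160.00 − YTD £282702.00 = £2458.00 subject; 2.9% × £2458.00 = £71.28
Transit Levy: 1.69% × £9310.00 = £157.34
Total: £1513.10 + £71.28 + £157.34 = £1741.72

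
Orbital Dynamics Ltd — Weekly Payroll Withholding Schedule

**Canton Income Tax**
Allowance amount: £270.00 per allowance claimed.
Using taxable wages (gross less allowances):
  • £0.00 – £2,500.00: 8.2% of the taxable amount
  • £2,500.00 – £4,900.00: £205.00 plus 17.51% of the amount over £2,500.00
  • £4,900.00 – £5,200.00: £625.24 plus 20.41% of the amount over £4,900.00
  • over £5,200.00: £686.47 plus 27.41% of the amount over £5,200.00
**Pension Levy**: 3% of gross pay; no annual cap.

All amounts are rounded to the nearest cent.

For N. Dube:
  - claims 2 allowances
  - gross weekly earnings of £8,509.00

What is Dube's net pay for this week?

Canton Income Tax: taxable = £8,509.00 − 2×£270.00 = £7,969.00
  £686.47 + 27.41% × (£7,969.00 − £5,200.00) = £686.47 + 27.41% × £2,769.00 = £1,445.45
Pension Levy: 3% × £8,509.00 = £255.27
Total withheld: £1,445.45 + £255.27 = £1,700.72
Net pay: £8,509.00 − £1,700.72 = £6,808.28

£6,808.28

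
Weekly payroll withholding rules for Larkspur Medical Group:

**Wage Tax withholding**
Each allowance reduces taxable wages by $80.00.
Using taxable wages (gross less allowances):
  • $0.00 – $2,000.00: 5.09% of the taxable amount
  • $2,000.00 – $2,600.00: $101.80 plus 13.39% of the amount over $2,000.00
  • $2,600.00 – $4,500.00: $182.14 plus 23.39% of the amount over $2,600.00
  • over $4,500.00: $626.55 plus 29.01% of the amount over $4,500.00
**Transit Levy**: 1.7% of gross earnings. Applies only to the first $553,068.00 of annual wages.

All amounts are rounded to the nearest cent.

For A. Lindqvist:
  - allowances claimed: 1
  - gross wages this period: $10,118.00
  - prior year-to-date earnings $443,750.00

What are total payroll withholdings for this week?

$2,405.13

Wage Tax: taxable = $10,118.00 − 1×$80.00 = $10,038.00
  $626.55 + 29.01% × ($10,038.00 − $4,500.00) = $626.55 + 29.01% × $5,538.00 = $2,233.12
Transit Levy: 1.7% × $10,118.00 = $172.01
Total: $2,233.12 + $172.01 = $2,405.13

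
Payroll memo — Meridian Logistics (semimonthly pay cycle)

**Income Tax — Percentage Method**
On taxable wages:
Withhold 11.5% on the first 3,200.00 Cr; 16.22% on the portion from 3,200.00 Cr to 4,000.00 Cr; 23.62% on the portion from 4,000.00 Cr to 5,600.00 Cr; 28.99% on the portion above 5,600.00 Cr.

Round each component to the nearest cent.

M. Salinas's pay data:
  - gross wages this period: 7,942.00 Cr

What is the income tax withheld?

1,554.63 Cr

Income Tax: taxable = 7,942.00 Cr
  875.68 Cr + 28.99% × (7,942.00 Cr − 5,600.00 Cr) = 875.68 Cr + 28.99% × 2,342.00 Cr = 1,554.63 Cr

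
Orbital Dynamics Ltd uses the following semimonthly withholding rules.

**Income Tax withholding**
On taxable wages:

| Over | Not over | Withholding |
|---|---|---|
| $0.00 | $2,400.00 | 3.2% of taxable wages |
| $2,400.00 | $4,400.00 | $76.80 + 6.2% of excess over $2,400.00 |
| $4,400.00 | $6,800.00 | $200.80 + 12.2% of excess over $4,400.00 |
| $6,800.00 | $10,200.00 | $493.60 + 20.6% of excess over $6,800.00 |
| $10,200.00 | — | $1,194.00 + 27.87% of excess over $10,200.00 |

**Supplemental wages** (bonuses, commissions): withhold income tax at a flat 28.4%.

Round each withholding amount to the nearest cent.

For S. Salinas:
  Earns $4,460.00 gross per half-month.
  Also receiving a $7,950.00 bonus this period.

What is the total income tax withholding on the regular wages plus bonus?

$2,465.92

Income Tax: taxable = $4,460.00
  $200.80 + 12.2% × ($4,460.00 − $4,400.00) = $200.80 + 12.2% × $60.00 = $208.12
Supplemental (28.4% flat on bonus): 28.4% × $7,950.00 = $2,257.80
Total income tax: $208.12 + $2,257.80 = $2,465.92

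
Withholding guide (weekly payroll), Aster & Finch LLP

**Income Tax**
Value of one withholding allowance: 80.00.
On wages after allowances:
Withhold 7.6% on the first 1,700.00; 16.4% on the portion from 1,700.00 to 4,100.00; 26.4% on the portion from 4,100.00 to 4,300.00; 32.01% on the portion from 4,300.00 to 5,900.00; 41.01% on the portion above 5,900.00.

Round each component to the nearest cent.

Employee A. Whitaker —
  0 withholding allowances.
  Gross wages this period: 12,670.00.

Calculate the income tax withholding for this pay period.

Income Tax: taxable = 12,670.00
  1,087.76 + 41.01% × (12,670.00 − 5,900.00) = 1,087.76 + 41.01% × 6,770.00 = 3,864.14

3,864.14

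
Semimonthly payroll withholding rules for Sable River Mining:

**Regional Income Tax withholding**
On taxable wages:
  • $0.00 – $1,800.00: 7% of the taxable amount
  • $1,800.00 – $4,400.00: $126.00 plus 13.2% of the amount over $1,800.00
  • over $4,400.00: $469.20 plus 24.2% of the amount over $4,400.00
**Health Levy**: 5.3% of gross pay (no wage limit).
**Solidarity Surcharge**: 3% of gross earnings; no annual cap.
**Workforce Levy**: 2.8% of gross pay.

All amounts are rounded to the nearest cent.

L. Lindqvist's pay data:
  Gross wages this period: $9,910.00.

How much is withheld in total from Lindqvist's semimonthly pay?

Regional Income Tax: taxable = $9,910.00
  $469.20 + 24.2% × ($9,910.00 − $4,400.00) = $469.20 + 24.2% × $5,510.00 = $1,802.62
Health Levy: 5.3% × $9,910.00 = $525.23
Solidarity Surcharge: 3% × $9,910.00 = $297.30
Workforce Levy: 2.8% × $9,910.00 = $277.48
Total: $1,802.62 + $525.23 + $297.30 + $277.48 = $2,902.63

$2,902.63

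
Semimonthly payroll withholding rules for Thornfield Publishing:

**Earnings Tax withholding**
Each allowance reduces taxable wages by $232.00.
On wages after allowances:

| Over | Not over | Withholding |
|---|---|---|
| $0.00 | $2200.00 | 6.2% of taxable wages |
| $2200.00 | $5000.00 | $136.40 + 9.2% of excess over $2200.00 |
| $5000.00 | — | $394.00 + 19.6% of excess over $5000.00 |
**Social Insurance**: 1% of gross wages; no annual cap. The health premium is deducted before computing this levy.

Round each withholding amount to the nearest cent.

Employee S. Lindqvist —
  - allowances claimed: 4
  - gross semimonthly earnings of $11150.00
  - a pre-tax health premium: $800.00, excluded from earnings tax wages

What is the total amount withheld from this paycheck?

$1364.21

Earnings Tax: taxable = $11150.00 − $800.00 − 4×$232.00 = $9422.00
  $394.00 + 19.6% × ($9422.00 − $5000.00) = $394.00 + 19.6% × $4422.00 = $1260.71
Social Insurance: 1% × $10350.00 = $103.50
Total: $1260.71 + $103.50 = $1364.21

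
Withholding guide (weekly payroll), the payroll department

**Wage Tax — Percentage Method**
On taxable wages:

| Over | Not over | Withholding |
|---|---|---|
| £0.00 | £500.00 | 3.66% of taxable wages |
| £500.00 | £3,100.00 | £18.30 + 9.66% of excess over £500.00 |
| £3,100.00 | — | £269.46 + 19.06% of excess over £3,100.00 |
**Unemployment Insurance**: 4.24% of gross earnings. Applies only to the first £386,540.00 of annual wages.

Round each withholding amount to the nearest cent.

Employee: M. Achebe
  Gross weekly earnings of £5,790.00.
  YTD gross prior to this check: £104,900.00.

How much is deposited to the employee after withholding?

£4,762.33

Wage Tax: taxable = £5,790.00
  £269.46 + 19.06% × (£5,790.00 − £3,100.00) = £269.46 + 19.06% × £2,690.00 = £782.17
Unemployment Insurance: 4.24% × £5,790.00 = £245.50
Total withheld: £782.17 + £245.50 = £1,027.67
Net pay: £5,790.00 − £1,027.67 = £4,762.33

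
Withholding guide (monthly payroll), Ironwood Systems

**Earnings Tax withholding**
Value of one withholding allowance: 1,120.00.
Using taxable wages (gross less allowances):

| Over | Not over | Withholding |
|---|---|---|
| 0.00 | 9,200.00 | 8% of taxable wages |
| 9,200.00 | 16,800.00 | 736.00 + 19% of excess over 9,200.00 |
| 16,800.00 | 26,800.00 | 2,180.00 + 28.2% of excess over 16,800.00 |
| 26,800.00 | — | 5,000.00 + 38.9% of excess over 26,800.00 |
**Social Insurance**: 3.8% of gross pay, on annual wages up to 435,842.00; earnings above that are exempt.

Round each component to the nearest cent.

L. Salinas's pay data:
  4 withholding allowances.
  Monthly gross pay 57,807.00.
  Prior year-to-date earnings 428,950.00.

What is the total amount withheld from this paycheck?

Earnings Tax: taxable = 57,807.00 − 4×1,120.00 = 53,327.00
  5,000.00 + 38.9% × (53,327.00 − 26,800.00) = 5,000.00 + 38.9% × 26,527.00 = 15,319.00
Social Insurance: cap 435,842.00 − YTD 428,950.00 = 6,892.00 subject; 3.8% × 6,892.00 = 261.90
Total: 15,319.00 + 261.90 = 15,580.90

15,580.90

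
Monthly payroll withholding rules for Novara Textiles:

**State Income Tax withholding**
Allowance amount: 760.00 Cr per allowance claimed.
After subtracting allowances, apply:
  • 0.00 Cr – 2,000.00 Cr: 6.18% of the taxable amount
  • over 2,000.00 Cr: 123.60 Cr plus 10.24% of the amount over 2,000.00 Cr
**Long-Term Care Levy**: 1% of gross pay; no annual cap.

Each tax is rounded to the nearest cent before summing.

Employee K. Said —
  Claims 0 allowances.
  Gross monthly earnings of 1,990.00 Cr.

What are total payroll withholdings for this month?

State Income Tax: taxable = 1,990.00 Cr
  6.18% × 1,990.00 Cr = 122.98 Cr
Long-Term Care Levy: 1% × 1,990.00 Cr = 19.90 Cr
Total: 122.98 Cr + 19.90 Cr = 142.88 Cr

142.88 Cr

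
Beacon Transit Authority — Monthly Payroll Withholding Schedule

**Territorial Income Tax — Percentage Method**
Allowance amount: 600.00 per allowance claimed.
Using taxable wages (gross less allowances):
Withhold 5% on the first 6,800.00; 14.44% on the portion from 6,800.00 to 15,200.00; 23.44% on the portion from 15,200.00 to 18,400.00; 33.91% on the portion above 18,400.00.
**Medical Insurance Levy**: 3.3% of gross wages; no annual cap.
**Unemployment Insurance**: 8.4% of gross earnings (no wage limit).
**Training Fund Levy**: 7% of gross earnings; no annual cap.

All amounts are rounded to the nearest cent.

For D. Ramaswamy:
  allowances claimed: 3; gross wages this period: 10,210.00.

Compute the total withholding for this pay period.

Territorial Income Tax: taxable = 10,210.00 − 3×600.00 = 8,410.00
  340.00 + 14.44% × (8,410.00 − 6,800.00) = 340.00 + 14.44% × 1,610.00 = 572.48
Medical Insurance Levy: 3.3% × 10,210.00 = 336.93
Unemployment Insurance: 8.4% × 10,210.00 = 857.64
Training Fund Levy: 7% × 10,210.00 = 714.70
Total: 572.48 + 336.93 + 857.64 + 714.70 = 2,481.75

2,481.75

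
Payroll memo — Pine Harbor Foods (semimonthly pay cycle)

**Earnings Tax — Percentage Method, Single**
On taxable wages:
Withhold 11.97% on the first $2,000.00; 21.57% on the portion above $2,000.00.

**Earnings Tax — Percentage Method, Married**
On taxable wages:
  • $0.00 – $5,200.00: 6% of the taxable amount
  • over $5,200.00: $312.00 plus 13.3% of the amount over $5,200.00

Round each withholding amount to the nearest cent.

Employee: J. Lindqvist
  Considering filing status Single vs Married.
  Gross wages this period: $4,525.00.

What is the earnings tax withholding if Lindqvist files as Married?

Earnings Tax (Married): taxable = $4,525.00
  6% × $4,525.00 = $271.50

$271.50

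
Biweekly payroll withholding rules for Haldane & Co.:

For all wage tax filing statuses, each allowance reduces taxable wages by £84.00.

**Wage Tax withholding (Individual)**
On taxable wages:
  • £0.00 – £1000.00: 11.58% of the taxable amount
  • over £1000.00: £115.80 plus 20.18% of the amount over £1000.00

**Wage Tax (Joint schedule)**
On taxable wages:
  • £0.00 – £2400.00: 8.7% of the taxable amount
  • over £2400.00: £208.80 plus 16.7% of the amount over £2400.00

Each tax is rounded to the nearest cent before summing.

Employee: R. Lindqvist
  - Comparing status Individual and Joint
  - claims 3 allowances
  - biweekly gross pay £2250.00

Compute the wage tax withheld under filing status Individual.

Wage Tax (Individual): taxable = £2250.00 − 3×£84.00 = £1998.00
  £115.80 + 20.18% × (£1998.00 − £1000.00) = £115.80 + 20.18% × £998.00 = £317.20

£317.20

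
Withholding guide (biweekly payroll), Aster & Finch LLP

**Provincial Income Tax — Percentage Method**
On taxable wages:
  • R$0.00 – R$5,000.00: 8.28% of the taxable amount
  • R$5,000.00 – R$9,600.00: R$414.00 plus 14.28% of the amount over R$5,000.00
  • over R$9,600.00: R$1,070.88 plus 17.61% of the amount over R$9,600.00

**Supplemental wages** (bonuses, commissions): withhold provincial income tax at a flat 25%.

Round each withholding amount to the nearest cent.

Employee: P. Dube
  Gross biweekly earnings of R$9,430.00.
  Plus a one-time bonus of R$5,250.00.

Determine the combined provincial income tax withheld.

R$2,359.10

Provincial Income Tax: taxable = R$9,430.00
  R$414.00 + 14.28% × (R$9,430.00 − R$5,000.00) = R$414.00 + 14.28% × R$4,430.00 = R$1,046.60
Supplemental (25% flat on bonus): 25% × R$5,250.00 = R$1,312.50
Total provincial income tax: R$1,046.60 + R$1,312.50 = R$2,359.10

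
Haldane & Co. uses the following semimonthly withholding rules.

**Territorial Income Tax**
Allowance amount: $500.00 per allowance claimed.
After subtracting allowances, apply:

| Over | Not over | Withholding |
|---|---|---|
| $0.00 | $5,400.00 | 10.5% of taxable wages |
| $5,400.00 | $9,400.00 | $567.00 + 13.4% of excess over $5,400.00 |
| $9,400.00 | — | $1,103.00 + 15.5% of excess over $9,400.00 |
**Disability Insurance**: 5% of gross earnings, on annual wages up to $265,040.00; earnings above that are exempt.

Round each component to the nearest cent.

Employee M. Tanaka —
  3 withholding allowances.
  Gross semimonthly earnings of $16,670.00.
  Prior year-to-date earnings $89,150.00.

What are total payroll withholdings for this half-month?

Territorial Income Tax: taxable = $16,670.00 − 3×$500.00 = $15,170.00
  $1,103.00 + 15.5% × ($15,170.00 − $9,400.00) = $1,103.00 + 15.5% × $5,770.00 = $1,997.35
Disability Insurance: 5% × $16,670.00 = $833.50
Total: $1,997.35 + $833.50 = $2,830.85

$2,830.85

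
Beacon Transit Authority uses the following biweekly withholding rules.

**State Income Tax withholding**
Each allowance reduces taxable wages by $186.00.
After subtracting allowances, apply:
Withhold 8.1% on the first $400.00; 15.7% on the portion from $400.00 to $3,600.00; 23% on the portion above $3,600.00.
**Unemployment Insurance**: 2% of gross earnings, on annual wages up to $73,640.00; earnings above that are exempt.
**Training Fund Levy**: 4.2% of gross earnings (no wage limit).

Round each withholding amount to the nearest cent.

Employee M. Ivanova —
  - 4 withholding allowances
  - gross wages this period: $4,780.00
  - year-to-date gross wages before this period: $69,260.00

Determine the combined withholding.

State Income Tax: taxable = $4,780.00 − 4×$186.00 = $4,036.00
  $534.80 + 23% × ($4,036.00 − $3,600.00) = $534.80 + 23% × $436.00 = $635.08
Unemployment Insurance: cap $73,640.00 − YTD $69,260.00 = $4,380.00 subject; 2% × $4,380.00 = $87.60
Training Fund Levy: 4.2% × $4,780.00 = $200.76
Total: $635.08 + $87.60 + $200.76 = $923.44

$923.44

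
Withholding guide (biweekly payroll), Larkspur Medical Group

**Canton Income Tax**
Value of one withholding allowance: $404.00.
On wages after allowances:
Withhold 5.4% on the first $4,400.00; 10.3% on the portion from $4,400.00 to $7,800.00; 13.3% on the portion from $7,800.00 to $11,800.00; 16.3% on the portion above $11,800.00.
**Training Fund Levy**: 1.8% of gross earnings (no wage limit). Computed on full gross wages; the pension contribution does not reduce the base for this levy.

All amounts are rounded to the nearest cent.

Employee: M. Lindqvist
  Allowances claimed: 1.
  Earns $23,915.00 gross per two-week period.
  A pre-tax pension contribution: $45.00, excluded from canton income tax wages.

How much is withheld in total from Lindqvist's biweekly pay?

$3,451.83

Canton Income Tax: taxable = $23,915.00 − $45.00 − 1×$404.00 = $23,466.00
  $1,119.80 + 16.3% × ($23,466.00 − $11,800.00) = $1,119.80 + 16.3% × $11,666.00 = $3,021.36
Training Fund Levy: 1.8% × $23,915.00 = $430.47
Total: $3,021.36 + $430.47 = $3,451.83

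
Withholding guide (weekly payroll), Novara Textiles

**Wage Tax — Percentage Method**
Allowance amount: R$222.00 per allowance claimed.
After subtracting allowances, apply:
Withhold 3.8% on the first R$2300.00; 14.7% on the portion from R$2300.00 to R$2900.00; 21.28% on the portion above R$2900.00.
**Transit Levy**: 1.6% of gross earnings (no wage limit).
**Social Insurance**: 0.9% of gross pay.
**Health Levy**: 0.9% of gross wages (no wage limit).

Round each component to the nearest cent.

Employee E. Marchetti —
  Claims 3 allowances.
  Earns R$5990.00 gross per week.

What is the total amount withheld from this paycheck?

Wage Tax: taxable = R$5990.00 − 3×R$222.00 = R$5324.00
  R$175.60 + 21.28% × (R$5324.00 − R$2900.00) = R$175.60 + 21.28% × R$2424.00 = R$691.43
Transit Levy: 1.6% × R$5990.00 = R$95.84
Social Insurance: 0.9% × R$5990.00 = R$53.91
Health Levy: 0.9% × R$5990.00 = R$53.91
Total: R$691.43 + R$95.84 + R$53.91 + R$53.91 = R$895.09

R$895.09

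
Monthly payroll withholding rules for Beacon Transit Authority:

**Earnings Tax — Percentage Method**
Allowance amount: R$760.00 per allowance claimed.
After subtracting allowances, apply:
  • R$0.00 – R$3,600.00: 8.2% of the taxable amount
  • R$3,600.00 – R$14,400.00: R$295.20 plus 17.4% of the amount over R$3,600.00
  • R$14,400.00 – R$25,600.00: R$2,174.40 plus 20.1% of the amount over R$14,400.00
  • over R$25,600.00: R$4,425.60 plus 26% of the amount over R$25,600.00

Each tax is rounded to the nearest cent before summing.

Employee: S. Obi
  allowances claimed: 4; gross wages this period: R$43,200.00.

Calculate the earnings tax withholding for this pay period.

Earnings Tax: taxable = R$43,200.00 − 4×R$760.00 = R$40,160.00
  R$4,425.60 + 26% × (R$40,160.00 − R$25,600.00) = R$4,425.60 + 26% × R$14,560.00 = R$8,211.20

R$8,211.20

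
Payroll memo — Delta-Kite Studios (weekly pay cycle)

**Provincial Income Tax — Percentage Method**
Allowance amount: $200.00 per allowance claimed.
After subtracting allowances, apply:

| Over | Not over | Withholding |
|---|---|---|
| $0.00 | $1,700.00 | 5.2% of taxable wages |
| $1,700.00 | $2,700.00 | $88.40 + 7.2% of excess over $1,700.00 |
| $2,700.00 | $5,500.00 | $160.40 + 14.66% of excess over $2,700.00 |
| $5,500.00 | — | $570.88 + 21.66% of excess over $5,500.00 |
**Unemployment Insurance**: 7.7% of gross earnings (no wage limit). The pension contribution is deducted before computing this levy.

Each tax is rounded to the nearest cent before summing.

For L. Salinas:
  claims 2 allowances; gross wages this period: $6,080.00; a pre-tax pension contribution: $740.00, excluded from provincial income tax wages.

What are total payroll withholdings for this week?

Provincial Income Tax: taxable = $6,080.00 − $740.00 − 2×$200.00 = $4,940.00
  $160.40 + 14.66% × ($4,940.00 − $2,700.00) = $160.40 + 14.66% × $2,240.00 = $488.78
Unemployment Insurance: 7.7% × $5,340.00 = $411.18
Total: $488.78 + $411.18 = $899.96

$899.96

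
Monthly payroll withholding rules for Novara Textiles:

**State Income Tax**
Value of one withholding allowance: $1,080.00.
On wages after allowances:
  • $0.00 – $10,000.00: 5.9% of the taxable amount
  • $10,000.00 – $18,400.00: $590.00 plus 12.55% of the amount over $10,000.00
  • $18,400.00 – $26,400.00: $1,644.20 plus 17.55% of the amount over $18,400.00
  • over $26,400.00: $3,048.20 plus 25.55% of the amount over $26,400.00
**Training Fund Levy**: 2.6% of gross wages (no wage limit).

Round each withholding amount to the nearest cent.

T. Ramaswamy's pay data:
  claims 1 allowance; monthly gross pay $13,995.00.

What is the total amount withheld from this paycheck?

$1,319.70

State Income Tax: taxable = $13,995.00 − 1×$1,080.00 = $12,915.00
  $590.00 + 12.55% × ($12,915.00 − $10,000.00) = $590.00 + 12.55% × $2,915.00 = $955.83
Training Fund Levy: 2.6% × $13,995.00 = $363.87
Total: $955.83 + $363.87 = $1,319.70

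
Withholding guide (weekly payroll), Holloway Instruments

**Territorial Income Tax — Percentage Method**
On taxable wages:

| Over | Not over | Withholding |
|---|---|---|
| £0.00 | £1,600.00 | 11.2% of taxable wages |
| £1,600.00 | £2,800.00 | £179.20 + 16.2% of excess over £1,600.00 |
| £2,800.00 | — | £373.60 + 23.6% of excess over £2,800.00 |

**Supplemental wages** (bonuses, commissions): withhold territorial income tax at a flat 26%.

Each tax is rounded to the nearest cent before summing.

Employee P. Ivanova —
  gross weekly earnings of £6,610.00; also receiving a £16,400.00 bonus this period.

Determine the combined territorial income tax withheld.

£5,536.76

Territorial Income Tax: taxable = £6,610.00
  £373.60 + 23.6% × (£6,610.00 − £2,800.00) = £373.60 + 23.6% × £3,810.00 = £1,272.76
Supplemental (26% flat on bonus): 26% × £16,400.00 = £4,264.00
Total territorial income tax: £1,272.76 + £4,264.00 = £5,536.76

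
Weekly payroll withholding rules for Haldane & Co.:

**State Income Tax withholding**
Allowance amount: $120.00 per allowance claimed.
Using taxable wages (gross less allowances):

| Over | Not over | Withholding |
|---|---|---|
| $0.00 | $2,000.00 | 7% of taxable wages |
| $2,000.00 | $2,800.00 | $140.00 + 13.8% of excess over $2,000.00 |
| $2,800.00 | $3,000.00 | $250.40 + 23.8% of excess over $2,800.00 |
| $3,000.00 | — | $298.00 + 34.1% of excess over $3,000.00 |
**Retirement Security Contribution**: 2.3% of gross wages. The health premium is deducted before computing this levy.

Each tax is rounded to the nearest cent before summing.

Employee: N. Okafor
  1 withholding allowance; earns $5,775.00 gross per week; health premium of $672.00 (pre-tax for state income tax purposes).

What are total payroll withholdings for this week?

$1,091.57

State Income Tax: taxable = $5,775.00 − $672.00 − 1×$120.00 = $4,983.00
  $298.00 + 34.1% × ($4,983.00 − $3,000.00) = $298.00 + 34.1% × $1,983.00 = $974.20
Retirement Security Contribution: 2.3% × $5,103.00 = $117.37
Total: $974.20 + $117.37 = $1,091.57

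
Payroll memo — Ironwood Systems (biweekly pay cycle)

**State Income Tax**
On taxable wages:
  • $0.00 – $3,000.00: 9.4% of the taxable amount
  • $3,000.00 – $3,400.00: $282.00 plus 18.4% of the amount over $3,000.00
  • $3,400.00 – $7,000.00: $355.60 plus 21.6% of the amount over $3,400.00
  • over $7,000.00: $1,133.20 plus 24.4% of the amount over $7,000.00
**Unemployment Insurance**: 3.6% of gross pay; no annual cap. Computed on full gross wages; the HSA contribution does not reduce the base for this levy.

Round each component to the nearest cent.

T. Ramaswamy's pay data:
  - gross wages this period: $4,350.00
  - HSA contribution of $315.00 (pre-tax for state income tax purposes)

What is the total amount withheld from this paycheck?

State Income Tax: taxable = $4,350.00 − $315.00 = $4,035.00
  $355.60 + 21.6% × ($4,035.00 − $3,400.00) = $355.60 + 21.6% × $635.00 = $492.76
Unemployment Insurance: 3.6% × $4,350.00 = $156.60
Total: $492.76 + $156.60 = $649.36

$649.36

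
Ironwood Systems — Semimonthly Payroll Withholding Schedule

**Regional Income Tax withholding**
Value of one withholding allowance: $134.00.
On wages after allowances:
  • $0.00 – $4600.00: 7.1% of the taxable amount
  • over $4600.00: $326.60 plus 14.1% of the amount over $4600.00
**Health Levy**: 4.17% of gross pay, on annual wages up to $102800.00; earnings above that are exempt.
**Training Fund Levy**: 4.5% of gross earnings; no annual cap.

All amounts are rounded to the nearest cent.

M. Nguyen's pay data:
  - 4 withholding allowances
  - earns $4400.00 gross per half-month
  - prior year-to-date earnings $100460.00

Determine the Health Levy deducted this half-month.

Health Levy: cap $102800.00 − YTD $100460.00 = $2340.00 subject; 4.17% × $2340.00 = $97.58

$97.58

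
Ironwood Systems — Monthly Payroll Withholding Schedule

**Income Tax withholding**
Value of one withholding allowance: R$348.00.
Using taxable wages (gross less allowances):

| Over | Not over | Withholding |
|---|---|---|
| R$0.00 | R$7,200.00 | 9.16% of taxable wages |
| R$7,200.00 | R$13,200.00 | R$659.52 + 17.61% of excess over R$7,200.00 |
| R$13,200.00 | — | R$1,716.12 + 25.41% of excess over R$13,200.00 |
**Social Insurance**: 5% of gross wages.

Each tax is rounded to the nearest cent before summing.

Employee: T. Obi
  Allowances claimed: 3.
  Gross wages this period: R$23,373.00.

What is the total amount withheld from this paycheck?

R$5,204.45

Income Tax: taxable = R$23,373.00 − 3×R$348.00 = R$22,329.00
  R$1,716.12 + 25.41% × (R$22,329.00 − R$13,200.00) = R$1,716.12 + 25.41% × R$9,129.00 = R$4,035.80
Social Insurance: 5% × R$23,373.00 = R$1,168.65
Total: R$4,035.80 + R$1,168.65 = R$5,204.45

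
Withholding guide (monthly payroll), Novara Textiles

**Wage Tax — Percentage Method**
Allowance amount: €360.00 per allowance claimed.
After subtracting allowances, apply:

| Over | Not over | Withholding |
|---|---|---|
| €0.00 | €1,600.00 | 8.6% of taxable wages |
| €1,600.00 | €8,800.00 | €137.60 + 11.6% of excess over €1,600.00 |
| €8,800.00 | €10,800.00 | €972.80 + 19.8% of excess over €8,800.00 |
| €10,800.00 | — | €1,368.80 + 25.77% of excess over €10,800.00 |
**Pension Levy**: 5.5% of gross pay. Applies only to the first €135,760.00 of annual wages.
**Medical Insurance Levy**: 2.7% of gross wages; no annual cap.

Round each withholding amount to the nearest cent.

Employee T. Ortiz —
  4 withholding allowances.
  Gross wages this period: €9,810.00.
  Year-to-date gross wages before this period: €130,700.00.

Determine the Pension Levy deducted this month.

€278.30

Pension Levy: cap €135,760.00 − YTD €130,700.00 = €5,060.00 subject; 5.5% × €5,060.00 = €278.30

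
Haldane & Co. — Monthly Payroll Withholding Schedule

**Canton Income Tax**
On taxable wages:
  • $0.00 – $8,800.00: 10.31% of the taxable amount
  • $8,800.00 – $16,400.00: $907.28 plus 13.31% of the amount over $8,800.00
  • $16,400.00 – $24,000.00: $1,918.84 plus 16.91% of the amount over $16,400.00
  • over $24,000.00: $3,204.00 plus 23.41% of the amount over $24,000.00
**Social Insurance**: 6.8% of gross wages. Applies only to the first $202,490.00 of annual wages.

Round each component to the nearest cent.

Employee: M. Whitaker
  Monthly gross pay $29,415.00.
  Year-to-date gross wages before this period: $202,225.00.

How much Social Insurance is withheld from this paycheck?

$18.02

Social Insurance: cap $202,490.00 − YTD $202,225.00 = $265.00 subject; 6.8% × $265.00 = $18.02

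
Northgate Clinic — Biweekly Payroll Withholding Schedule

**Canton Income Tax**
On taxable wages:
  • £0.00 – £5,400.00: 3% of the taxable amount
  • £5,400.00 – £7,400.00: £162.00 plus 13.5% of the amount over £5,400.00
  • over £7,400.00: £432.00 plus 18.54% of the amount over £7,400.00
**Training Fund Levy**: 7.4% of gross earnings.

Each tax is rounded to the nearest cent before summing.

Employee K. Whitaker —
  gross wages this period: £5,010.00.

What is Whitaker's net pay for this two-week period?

Canton Income Tax: taxable = £5,010.00
  3% × £5,010.00 = £150.30
Training Fund Levy: 7.4% × £5,010.00 = £370.74
Total withheld: £150.30 + £370.74 = £521.04
Net pay: £5,010.00 − £521.04 = £4,488.96

£4,488.96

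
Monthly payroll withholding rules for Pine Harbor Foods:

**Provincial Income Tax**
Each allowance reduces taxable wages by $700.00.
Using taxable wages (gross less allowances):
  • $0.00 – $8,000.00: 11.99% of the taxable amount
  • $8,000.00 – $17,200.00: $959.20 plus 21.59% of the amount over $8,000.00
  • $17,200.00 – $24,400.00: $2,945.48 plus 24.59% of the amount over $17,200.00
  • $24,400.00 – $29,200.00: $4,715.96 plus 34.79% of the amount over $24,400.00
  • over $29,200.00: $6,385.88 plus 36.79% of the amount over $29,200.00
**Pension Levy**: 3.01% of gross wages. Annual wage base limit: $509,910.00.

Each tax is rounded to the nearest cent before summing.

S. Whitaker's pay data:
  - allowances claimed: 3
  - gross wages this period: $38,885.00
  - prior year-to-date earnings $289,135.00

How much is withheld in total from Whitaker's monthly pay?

Provincial Income Tax: taxable = $38,885.00 − 3×$700.00 = $36,785.00
  $6,385.88 + 36.79% × ($36,785.00 − $29,200.00) = $6,385.88 + 36.79% × $7,585.00 = $9,176.40
Pension Levy: 3.01% × $38,885.00 = $1,170.44
Total: $9,176.40 + $1,170.44 = $10,346.84

$10,346.84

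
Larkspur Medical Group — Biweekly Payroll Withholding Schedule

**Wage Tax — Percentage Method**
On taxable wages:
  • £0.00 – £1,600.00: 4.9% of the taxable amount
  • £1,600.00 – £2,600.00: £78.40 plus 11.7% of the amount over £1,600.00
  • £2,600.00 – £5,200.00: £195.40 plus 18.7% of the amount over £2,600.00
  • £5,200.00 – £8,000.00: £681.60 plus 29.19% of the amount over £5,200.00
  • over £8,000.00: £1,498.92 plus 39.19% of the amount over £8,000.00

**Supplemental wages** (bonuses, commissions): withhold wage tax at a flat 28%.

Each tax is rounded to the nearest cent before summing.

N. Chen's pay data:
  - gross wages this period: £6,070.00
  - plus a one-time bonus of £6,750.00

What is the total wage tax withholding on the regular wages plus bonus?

£2,825.55

Wage Tax: taxable = £6,070.00
  £681.60 + 29.19% × (£6,070.00 − £5,200.00) = £681.60 + 29.19% × £870.00 = £935.55
Supplemental (28% flat on bonus): 28% × £6,750.00 = £1,890.00
Total wage tax: £935.55 + £1,890.00 = £2,825.55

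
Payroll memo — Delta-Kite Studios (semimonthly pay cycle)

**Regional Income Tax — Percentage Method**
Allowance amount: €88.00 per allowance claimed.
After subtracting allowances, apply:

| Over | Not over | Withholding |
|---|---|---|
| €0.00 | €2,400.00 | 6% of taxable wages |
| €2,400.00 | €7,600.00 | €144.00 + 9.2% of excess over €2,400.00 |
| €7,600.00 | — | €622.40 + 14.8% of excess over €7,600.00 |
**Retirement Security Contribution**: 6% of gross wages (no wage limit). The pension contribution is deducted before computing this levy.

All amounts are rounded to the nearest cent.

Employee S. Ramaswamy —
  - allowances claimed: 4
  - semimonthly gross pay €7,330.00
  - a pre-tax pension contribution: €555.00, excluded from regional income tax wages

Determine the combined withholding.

€920.62

Regional Income Tax: taxable = €7,330.00 − €555.00 − 4×€88.00 = €6,423.00
  €144.00 + 9.2% × (€6,423.00 − €2,400.00) = €144.00 + 9.2% × €4,023.00 = €514.12
Retirement Security Contribution: 6% × €6,775.00 = €406.50
Total: €514.12 + €406.50 = €920.62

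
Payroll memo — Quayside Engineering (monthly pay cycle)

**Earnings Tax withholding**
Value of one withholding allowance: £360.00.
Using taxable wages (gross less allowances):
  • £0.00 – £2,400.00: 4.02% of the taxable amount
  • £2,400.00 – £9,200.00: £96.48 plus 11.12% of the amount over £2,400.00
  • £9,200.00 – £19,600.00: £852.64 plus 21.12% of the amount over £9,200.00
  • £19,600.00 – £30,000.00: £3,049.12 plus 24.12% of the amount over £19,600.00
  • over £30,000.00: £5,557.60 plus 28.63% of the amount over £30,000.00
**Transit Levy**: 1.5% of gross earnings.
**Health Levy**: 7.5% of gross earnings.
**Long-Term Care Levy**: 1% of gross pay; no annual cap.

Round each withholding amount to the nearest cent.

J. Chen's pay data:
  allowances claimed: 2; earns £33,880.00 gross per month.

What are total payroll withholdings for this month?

Earnings Tax: taxable = £33,880.00 − 2×£360.00 = £33,160.00
  £5,557.60 + 28.63% × (£33,160.00 − £30,000.00) = £5,557.60 + 28.63% × £3,160.00 = £6,462.31
Transit Levy: 1.5% × £33,880.00 = £508.20
Health Levy: 7.5% × £33,880.00 = £2,541.00
Long-Term Care Levy: 1% × £33,880.00 = £338.80
Total: £6,462.31 + £508.20 + £2,541.00 + £338.80 = £9,850.31

£9,850.31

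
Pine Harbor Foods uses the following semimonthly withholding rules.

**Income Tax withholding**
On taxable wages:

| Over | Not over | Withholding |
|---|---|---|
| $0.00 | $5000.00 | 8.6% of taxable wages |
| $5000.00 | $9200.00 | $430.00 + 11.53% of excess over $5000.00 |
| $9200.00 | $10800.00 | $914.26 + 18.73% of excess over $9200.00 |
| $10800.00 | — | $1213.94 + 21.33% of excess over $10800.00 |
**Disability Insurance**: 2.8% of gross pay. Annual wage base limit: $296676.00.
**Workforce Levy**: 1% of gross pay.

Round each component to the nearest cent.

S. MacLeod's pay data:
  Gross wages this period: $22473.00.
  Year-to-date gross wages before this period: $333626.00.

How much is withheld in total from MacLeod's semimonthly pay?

$3928.52

Income Tax: taxable = $22473.00
  $1213.94 + 21.33% × ($22473.00 − $10800.00) = $1213.94 + 21.33% × $11673.00 = $3703.79
Disability Insurance: YTD $333626.00 ≥ cap $296676.00 → $0.00
Workforce Levy: 1% × $22473.00 = $224.73
Total: $3703.79 + $0.00 + $224.73 = $3928.52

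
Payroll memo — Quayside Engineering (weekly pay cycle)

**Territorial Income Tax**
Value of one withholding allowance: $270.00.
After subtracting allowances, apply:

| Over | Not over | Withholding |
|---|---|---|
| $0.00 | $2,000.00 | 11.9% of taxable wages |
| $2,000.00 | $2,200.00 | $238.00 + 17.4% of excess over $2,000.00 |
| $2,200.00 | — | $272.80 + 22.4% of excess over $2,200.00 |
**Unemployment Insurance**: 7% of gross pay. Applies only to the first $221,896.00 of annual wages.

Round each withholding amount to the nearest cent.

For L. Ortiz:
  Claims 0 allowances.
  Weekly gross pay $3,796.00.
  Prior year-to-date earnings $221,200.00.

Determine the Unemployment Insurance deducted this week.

$48.72

Unemployment Insurance: cap $221,896.00 − YTD $221,200.00 = $696.00 subject; 7% × $696.00 = $48.72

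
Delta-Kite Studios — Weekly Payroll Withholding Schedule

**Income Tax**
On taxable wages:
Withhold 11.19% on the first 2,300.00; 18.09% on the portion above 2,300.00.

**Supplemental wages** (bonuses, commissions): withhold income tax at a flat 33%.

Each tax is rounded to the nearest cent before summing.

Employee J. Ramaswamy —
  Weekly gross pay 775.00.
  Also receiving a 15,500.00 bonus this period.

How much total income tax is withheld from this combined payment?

5,201.72

Income Tax: taxable = 775.00
  11.19% × 775.00 = 86.72
Supplemental (33% flat on bonus): 33% × 15,500.00 = 5,115.00
Total income tax: 86.72 + 5,115.00 = 5,201.72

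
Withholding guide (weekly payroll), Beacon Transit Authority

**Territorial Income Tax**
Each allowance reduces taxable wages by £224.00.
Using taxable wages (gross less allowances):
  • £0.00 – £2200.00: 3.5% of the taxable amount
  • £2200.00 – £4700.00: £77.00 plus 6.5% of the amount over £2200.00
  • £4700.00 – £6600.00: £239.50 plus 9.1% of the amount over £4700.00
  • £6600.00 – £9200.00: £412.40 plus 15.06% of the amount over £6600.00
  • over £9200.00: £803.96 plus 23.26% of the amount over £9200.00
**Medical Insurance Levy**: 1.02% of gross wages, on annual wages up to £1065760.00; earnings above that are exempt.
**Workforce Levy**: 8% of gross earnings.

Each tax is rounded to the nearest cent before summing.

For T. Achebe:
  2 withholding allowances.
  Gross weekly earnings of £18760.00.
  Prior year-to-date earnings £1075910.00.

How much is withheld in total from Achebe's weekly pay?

Territorial Income Tax: taxable = £18760.00 − 2×£224.00 = £18312.00
  £803.96 + 23.26% × (£18312.00 − £9200.00) = £803.96 + 23.26% × £9112.00 = £2923.41
Medical Insurance Levy: YTD £1075910.00 ≥ cap £1065760.00 → £0.00
Workforce Levy: 8% × £18760.00 = £1500.80
Total: £2923.41 + £0.00 + £1500.80 = £4424.21

£4424.21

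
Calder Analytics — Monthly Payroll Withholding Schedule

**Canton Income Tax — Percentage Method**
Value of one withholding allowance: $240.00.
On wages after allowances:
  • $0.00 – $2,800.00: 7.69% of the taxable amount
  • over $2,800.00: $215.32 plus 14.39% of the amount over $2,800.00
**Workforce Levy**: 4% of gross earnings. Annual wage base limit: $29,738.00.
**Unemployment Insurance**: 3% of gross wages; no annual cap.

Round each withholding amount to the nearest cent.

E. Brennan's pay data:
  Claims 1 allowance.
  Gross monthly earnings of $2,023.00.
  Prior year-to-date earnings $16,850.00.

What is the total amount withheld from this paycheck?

$278.72

Canton Income Tax: taxable = $2,023.00 − 1×$240.00 = $1,783.00
  7.69% × $1,783.00 = $137.11
Workforce Levy: 4% × $2,023.00 = $80.92
Unemployment Insurance: 3% × $2,023.00 = $60.69
Total: $137.11 + $80.92 + $60.69 = $278.72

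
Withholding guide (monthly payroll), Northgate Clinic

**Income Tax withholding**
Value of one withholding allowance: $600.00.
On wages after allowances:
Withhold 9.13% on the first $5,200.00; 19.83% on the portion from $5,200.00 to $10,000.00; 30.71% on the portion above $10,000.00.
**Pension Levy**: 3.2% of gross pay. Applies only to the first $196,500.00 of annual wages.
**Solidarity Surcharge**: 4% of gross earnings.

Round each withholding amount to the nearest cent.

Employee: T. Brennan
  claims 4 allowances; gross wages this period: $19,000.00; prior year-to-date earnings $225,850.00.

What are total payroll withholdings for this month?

$4,213.46

Income Tax: taxable = $19,000.00 − 4×$600.00 = $16,600.00
  $1,426.60 + 30.71% × ($16,600.00 − $10,000.00) = $1,426.60 + 30.71% × $6,600.00 = $3,453.46
Pension Levy: YTD $225,850.00 ≥ cap $196,500.00 → $0.00
Solidarity Surcharge: 4% × $19,000.00 = $760.00
Total: $3,453.46 + $0.00 + $760.00 = $4,213.46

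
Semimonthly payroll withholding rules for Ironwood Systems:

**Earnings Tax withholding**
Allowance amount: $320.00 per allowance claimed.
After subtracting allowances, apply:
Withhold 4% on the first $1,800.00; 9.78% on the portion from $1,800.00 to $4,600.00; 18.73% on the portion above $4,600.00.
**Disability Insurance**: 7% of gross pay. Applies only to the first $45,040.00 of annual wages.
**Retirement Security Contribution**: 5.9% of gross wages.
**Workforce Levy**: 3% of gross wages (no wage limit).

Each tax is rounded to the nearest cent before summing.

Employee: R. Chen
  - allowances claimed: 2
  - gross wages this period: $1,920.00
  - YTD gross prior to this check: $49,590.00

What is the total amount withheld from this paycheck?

$222.08

Earnings Tax: taxable = $1,920.00 − 2×$320.00 = $1,280.00
  4% × $1,280.00 = $51.20
Disability Insurance: YTD $49,590.00 ≥ cap $45,040.00 → $0.00
Retirement Security Contribution: 5.9% × $1,920.00 = $113.28
Workforce Levy: 3% × $1,920.00 = $57.60
Total: $51.20 + $0.00 + $113.28 + $57.60 = $222.08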